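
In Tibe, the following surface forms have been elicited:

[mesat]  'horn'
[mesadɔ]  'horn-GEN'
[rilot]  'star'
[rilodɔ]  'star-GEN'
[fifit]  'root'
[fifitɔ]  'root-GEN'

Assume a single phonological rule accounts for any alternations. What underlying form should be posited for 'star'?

/rilod/

'star' shows [t] ~ [d] at the end of the stem ([rilot] vs [rilodɔ]).
Compare 'root', with invariant [t] in [fifit] and [fifitɔ]: an analysis with underlying /t/ and a rule producing [d] before the GEN suffix would wrongly predict alternation here too.
The alternation reflects word-final obstruent devoicing: voiced obstruents become voiceless word-finally. /d/ is underlying.
Hence 'star' is /rilod/ underlyingly.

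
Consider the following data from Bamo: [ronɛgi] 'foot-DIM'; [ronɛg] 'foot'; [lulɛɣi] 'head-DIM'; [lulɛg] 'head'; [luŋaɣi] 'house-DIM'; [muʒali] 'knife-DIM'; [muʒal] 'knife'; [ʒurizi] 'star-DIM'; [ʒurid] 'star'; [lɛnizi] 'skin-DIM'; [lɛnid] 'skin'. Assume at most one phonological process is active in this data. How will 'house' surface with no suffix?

'head' shows [ɣ] ~ [g] at the end of the stem ([lulɛɣi] vs [lulɛg]).
But 'foot' keeps [g] in both environments ([ronɛgi], [ronɛg]), so there is no rule changing /g/ to [ɣ] before the DIM suffix.
Therefore /ɣ/ is basic and [g] is derived by word-final hardening (voiced fricatives become stops word-finally).
From [luŋaɣi] the stem 'house' is /luŋaɣ/; word-finally this yields [luŋag].

[luŋag]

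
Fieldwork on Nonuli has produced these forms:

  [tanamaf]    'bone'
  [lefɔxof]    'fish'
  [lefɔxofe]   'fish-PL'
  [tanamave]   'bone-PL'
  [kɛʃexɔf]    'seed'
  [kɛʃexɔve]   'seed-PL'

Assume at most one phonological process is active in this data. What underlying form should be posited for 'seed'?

In [kɛʃexɔf] and [kɛʃexɔve] the final segment of 'seed' alternates: [f] ~ [v].
Compare 'fish', with invariant [f] in [lefɔxof] and [lefɔxofe]: an analysis with underlying /f/ and a rule producing [v] before the PL suffix would wrongly predict alternation here too.
So /v/ is underlying, and a rule of word-final obstruent devoicing — voiced obstruents become voiceless word-finally — gives [f].
The underlying form of 'seed' is therefore /kɛʃexɔv/.

/kɛʃexɔv/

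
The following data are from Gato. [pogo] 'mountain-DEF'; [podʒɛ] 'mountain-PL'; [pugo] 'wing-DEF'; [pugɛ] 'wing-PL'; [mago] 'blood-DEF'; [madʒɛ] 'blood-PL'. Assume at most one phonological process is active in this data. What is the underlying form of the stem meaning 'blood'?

/madʒ/

'blood' shows [g] ~ [dʒ] at the end of the stem ([mago] vs [madʒɛ]).
If /g/ were underlying and a rule turned it into [dʒ] before the PL suffix, 'wing' would also alternate; but it has [g] in both [pugo] and [pugɛ].
The alternation reflects depalatalization: palato-alveolar /dʒ/ becomes [g] when no front vowel follows. /dʒ/ is underlying.
The underlying form of 'blood' is therefore /madʒ/.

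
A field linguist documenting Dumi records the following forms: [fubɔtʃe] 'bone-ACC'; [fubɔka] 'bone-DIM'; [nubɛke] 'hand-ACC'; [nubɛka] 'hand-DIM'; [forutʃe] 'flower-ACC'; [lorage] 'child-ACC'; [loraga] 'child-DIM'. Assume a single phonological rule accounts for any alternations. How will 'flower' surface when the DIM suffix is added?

The stem for 'bone' ends in [tʃ] in [fubɔtʃe] but [k] in [fubɔka].
Compare 'hand', with invariant [k] in [nubɛke] and [nubɛka]: an analysis with underlying /k/ and a rule producing [tʃ] before the ACC suffix would wrongly predict alternation here too.
So /tʃ/ is underlying, and a rule of depalatalization — palato-alveolar /tʃ/ becomes [k] when no front vowel follows — gives [k].
From [forutʃe] the stem 'flower' is /forutʃ/; when no front vowel follows this yields [foruka].

[foruka]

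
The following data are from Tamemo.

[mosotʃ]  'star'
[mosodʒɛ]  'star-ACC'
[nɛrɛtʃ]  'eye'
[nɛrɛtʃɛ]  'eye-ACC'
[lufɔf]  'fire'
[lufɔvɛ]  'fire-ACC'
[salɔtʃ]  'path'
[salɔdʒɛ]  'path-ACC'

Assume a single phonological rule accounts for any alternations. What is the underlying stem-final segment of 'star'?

/dʒ/

The root 'star' surfaces as [mosotʃ] and [mosodʒɛ], with a stem-final [tʃ] ~ [dʒ] alternation.
The stem 'eye' ([nɛrɛtʃ], [nɛrɛtʃɛ]) shows [tʃ] unchanged in both environments, so [tʃ] cannot be basic with [dʒ] derived before the ACC suffix.
The alternation reflects word-final obstruent devoicing: voiced obstruents become voiceless word-finally. /dʒ/ is underlying.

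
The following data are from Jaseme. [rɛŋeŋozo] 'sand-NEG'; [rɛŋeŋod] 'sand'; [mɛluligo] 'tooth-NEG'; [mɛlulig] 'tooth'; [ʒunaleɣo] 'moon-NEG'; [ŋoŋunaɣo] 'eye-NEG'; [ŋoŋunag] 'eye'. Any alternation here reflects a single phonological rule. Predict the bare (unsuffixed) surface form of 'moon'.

[ʒunaleg]

In [ŋoŋunaɣo] and [ŋoŋunag] the final segment of 'eye' alternates: [ɣ] ~ [g].
But 'tooth' keeps [g] in both environments ([mɛluligo], [mɛlulig]), so there is no rule changing /g/ to [ɣ] before the NEG suffix.
The underlying segment must be /ɣ/; voiced fricatives become stops word-finally, yielding [g] there.
From [ʒunaleɣo] the stem 'moon' is /ʒunaleɣ/; word-finally this yields [ʒunaleg].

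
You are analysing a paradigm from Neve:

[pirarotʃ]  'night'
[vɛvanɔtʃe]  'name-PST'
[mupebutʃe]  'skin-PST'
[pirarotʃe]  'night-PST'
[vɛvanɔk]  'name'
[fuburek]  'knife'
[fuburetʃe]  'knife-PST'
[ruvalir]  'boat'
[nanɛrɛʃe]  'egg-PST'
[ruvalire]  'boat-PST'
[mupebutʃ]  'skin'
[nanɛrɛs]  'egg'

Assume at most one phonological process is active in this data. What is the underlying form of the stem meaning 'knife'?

/fuburek/

'knife' shows [tʃ] ~ [k] at the end of the stem ([fuburetʃe] vs [fuburek]).
But 'skin' keeps [tʃ] in both environments ([mupebutʃe], [mupebutʃ]), so there is no rule changing /tʃ/ to [k] in isolation.
The alternation reflects palatalization before a front vowel: /k/ and /s/ become palato-alveolar [tʃ] and [ʃ] before a front vowel. /k/ is underlying.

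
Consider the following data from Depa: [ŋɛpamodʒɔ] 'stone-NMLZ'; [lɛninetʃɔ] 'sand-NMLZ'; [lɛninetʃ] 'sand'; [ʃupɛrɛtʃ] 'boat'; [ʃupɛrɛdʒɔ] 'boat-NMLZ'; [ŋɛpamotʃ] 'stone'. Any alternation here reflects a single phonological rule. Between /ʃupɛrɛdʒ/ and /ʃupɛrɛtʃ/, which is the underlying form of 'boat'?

'boat' shows [tʃ] ~ [dʒ] at the end of the stem ([ʃupɛrɛtʃ] vs [ʃupɛrɛdʒɔ]).
The stem 'sand' ([lɛninetʃ], [lɛninetʃɔ]) shows [tʃ] unchanged in both environments, so [tʃ] cannot be basic with [dʒ] derived before the NMLZ suffix.
Therefore /dʒ/ is basic and [tʃ] is derived by word-final obstruent devoicing (voiced obstruents become voiceless word-finally).

/ʃupɛrɛdʒ/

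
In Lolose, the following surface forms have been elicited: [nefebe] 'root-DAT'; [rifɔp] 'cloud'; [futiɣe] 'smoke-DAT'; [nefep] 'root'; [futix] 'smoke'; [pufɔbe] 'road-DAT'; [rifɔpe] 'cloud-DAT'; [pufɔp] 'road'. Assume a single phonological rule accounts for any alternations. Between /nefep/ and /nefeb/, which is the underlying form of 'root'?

'root' shows [b] ~ [p] at the end of the stem ([nefebe] vs [nefep]).
Compare 'cloud', with invariant [p] in [rifɔpe] and [rifɔp]: an analysis with underlying /p/ and a rule producing [b] before the DAT suffix would wrongly predict alternation here too.
The alternation reflects word-final obstruent devoicing: voiced obstruents become voiceless word-finally. /b/ is underlying.

/nefeb/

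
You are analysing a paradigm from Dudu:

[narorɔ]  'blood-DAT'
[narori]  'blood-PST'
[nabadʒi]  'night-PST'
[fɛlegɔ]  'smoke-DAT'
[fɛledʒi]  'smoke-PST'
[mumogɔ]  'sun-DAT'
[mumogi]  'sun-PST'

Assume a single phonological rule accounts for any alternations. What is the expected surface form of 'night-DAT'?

[nabagɔ]

The root 'smoke' surfaces as [fɛlegɔ] and [fɛledʒi], with a stem-final [g] ~ [dʒ] alternation.
The stem 'sun' ([mumogɔ], [mumogi]) shows [g] unchanged in both environments, so [g] cannot be basic with [dʒ] derived before the PST suffix.
Therefore /dʒ/ is basic and [g] is derived by depalatalization (palato-alveolar /dʒ/ becomes [g] when no front vowel follows).
The one attested form of 'night', [nabadʒi], shows underlying /nabadʒ/. Applying the same rule when no front vowel follows gives [nabagɔ].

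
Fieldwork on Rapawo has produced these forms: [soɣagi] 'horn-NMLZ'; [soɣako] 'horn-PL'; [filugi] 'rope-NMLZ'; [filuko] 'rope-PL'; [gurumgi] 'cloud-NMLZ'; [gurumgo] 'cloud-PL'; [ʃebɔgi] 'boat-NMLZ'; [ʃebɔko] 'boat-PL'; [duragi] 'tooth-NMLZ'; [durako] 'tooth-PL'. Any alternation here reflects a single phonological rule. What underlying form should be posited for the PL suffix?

The PL suffix surfaces as [-go] and [-ko], depending on the final segment of the stem.
The NMLZ suffix, which begins with [g], is invariant after every stem; so [g] is not altered by any rule here.
So the underlying form is /-ko/, and voiceless stops become voiced after a nasal.

/-ko/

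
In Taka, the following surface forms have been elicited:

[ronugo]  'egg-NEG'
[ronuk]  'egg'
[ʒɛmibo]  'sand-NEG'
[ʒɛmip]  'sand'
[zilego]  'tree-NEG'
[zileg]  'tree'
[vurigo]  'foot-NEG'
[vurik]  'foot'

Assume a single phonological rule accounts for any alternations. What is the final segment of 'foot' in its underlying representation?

The root 'foot' surfaces as [vurigo] and [vurik], with a stem-final [g] ~ [k] alternation.
Compare 'tree', with invariant [g] in [zilego] and [zileg]: an analysis with underlying /g/ and a rule producing [k] in isolation would wrongly predict alternation here too.
So /k/ is underlying, and a rule of intervocalic voicing — voiceless stops become voiced between vowels — gives [g].

/k/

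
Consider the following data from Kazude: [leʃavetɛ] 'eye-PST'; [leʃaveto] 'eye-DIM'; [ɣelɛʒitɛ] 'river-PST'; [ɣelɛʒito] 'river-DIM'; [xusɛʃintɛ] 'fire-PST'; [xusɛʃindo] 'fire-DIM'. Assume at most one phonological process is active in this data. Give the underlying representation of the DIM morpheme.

/-do/

The DIM suffix surfaces as [-do] and [-to], depending on the final segment of the stem.
By contrast the PST suffix keeps its initial [t] throughout — that segment must be underlying.
The DIM suffix is therefore /-do/ underlyingly, with post-vocalic devoicing: voiced stops become voiceless after a vowel.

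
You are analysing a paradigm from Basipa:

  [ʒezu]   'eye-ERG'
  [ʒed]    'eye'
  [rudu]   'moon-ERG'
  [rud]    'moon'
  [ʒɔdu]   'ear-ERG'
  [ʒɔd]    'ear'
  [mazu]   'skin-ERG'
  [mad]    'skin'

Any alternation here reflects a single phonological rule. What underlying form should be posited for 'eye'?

/ʒez/

In [ʒezu] and [ʒed] the final segment of 'eye' alternates: [z] ~ [d].
Compare 'moon', with invariant [d] in [rudu] and [rud]: an analysis with underlying /d/ and a rule producing [z] before the ERG suffix would wrongly predict alternation here too.
So /z/ is underlying, and a rule of word-final hardening — voiced fricatives become stops word-finally — gives [d].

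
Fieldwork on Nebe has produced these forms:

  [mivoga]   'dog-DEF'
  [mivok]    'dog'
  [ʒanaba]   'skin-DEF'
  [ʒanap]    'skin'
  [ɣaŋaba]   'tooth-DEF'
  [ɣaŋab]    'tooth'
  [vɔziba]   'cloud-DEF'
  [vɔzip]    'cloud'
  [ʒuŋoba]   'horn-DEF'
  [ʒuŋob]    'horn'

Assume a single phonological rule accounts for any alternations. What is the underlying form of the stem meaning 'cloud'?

The root 'cloud' surfaces as [vɔziba] and [vɔzip], with a stem-final [b] ~ [p] alternation.
But 'tooth' keeps [b] in both environments ([ɣaŋaba], [ɣaŋab]), so there is no rule changing /b/ to [p] in isolation.
The underlying segment must be /p/; voiceless stops become voiced between vowels, yielding [b] there.
Hence 'cloud' is /vɔzip/ underlyingly.

/vɔzip/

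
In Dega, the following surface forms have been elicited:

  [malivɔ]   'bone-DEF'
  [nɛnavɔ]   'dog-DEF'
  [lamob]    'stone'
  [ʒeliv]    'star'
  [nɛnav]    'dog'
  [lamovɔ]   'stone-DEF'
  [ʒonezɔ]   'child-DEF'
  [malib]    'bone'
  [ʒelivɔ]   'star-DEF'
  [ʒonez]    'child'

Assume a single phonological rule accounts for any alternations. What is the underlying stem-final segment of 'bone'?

/b/

The stem for 'bone' ends in [b] in [malib] but [v] in [malivɔ].
The stem 'star' ([ʒeliv], [ʒelivɔ]) shows [v] unchanged in both environments, so [v] cannot be basic with [b] derived in isolation.
Therefore /b/ is basic and [v] is derived by intervocalic spirantization (voiced stops become fricatives between vowels).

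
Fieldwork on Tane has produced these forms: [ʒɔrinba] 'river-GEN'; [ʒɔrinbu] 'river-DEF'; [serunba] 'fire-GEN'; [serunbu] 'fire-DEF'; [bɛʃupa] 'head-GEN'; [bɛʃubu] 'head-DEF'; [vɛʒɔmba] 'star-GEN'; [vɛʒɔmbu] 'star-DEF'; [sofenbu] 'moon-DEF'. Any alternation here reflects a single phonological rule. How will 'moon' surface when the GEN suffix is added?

The GEN suffix surfaces as [-ba] and [-pa], depending on the final segment of the stem.
By contrast the DEF suffix keeps its initial [b] throughout — that segment must be underlying.
So the underlying form is /-pa/, and voiceless stops become voiced after a nasal.
After 'moon', which ends in a nasal, the suffix surfaces as [-ba], giving [sofenba].

[sofenba]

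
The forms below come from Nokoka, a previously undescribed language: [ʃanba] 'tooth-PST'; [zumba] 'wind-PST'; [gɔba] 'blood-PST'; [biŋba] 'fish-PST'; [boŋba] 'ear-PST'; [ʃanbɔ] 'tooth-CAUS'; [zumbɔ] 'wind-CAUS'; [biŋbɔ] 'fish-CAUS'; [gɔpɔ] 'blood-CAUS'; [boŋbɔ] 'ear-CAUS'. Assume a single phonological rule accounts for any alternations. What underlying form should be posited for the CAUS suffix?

The CAUS suffix surfaces as [-bɔ] and [-pɔ], depending on the final segment of the stem.
By contrast the PST suffix keeps its initial [b] throughout — that segment must be underlying.
So the underlying form is /-pɔ/, and voiceless stops become voiced after a nasal.

/-pɔ/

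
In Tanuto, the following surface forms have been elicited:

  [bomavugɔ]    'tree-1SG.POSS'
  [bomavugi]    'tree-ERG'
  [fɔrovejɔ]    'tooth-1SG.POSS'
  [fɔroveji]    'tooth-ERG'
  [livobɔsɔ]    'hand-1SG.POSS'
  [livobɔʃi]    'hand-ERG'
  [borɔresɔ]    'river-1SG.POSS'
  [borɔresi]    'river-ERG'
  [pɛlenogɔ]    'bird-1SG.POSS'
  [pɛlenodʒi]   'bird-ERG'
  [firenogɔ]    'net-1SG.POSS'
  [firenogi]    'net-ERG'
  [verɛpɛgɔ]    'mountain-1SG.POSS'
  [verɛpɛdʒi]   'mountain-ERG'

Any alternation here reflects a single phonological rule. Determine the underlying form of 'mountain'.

In [verɛpɛgɔ] and [verɛpɛdʒi] the final segment of 'mountain' alternates: [g] ~ [dʒ].
The stem 'net' ([firenogɔ], [firenogi]) shows [g] unchanged in both environments, so [g] cannot be basic with [dʒ] derived before the ERG suffix.
So /dʒ/ is underlying, and a rule of depalatalization — palato-alveolar /dʒ/ and /ʃ/ become [g] and [s] when no front vowel follows — gives [g].
So 'mountain' = /verɛpɛdʒ/.

/verɛpɛdʒ/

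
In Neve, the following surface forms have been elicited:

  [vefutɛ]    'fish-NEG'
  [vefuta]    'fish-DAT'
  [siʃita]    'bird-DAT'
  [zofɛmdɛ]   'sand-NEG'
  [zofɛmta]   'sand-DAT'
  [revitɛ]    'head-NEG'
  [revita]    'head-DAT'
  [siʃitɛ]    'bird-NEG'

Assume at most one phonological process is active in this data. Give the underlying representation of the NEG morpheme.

/-dɛ/

The NEG suffix surfaces as [-dɛ] and [-tɛ], depending on the final segment of the stem.
The DAT suffix, which begins with [t], is invariant after every stem; so [t] is not altered by any rule here.
So the underlying form is /-dɛ/, and voiced stops become voiceless after a vowel.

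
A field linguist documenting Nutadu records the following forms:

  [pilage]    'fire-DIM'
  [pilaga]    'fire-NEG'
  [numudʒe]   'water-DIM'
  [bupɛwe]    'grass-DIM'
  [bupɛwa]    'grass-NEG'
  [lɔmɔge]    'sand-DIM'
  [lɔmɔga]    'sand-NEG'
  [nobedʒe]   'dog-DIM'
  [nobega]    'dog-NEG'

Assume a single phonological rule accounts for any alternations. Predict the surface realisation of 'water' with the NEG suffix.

[numuga]

The root 'dog' surfaces as [nobedʒe] and [nobega], with a stem-final [dʒ] ~ [g] alternation.
The stem 'sand' ([lɔmɔge], [lɔmɔga]) shows [g] unchanged in both environments, so [g] cannot be basic with [dʒ] derived before the DIM suffix.
The underlying segment must be /dʒ/; palato-alveolar /dʒ/ becomes [g] when no front vowel follows, yielding [g] there.
From [numudʒe] the stem 'water' is /numudʒ/; when no front vowel follows this yields [numuga].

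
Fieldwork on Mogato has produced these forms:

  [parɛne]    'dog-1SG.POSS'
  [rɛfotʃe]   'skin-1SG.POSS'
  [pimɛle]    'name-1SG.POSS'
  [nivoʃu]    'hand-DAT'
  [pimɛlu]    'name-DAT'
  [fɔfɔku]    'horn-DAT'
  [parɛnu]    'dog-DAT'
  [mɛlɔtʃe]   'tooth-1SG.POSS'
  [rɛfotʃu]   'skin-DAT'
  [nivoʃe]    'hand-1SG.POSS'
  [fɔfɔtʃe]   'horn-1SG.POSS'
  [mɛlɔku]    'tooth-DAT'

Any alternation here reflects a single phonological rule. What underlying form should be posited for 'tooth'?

The root 'tooth' surfaces as [mɛlɔku] and [mɛlɔtʃe], with a stem-final [k] ~ [tʃ] alternation.
The stem 'skin' ([rɛfotʃu], [rɛfotʃe]) shows [tʃ] unchanged in both environments, so [tʃ] cannot be basic with [k] derived before the DAT suffix.
The underlying segment must be /k/; /k/ becomes palato-alveolar [tʃ] before a front vowel, yielding [tʃ] there.
The underlying form of 'tooth' is therefore /mɛlɔk/.

/mɛlɔk/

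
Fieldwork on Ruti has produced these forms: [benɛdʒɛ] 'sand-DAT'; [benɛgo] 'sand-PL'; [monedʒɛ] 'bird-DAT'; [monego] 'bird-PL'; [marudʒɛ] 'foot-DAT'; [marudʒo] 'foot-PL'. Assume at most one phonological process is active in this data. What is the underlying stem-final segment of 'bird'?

/g/

'bird' shows [dʒ] ~ [g] at the end of the stem ([monedʒɛ] vs [monego]).
Compare 'foot', with invariant [dʒ] in [marudʒɛ] and [marudʒo]: an analysis with underlying /dʒ/ and a rule producing [g] before the PL suffix would wrongly predict alternation here too.
The underlying segment must be /g/; /g/ becomes palato-alveolar [dʒ] before a front vowel, yielding [dʒ] there.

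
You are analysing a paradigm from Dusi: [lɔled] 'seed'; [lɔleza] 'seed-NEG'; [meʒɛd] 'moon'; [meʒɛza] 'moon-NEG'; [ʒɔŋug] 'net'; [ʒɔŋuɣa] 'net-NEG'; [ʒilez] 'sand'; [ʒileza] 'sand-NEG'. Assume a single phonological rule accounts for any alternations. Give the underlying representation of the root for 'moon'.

In [meʒɛd] and [meʒɛza] the final segment of 'moon' alternates: [d] ~ [z].
Compare 'sand', with invariant [z] in [ʒilez] and [ʒileza]: an analysis with underlying /z/ and a rule producing [d] in isolation would wrongly predict alternation here too.
Therefore /d/ is basic and [z] is derived by intervocalic spirantization (voiced stops become fricatives between vowels).

/meʒɛd/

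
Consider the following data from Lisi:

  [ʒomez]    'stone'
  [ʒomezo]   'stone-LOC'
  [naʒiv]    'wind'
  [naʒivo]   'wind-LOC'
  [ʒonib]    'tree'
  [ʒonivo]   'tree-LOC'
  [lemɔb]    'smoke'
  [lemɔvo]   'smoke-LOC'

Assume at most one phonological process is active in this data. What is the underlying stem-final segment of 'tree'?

'tree' shows [b] ~ [v] at the end of the stem ([ʒonib] vs [ʒonivo]).
Compare 'wind', with invariant [v] in [naʒiv] and [naʒivo]: an analysis with underlying /v/ and a rule producing [b] in isolation would wrongly predict alternation here too.
So /b/ is underlying, and a rule of intervocalic spirantization — voiced stops become fricatives between vowels — gives [v].

/b/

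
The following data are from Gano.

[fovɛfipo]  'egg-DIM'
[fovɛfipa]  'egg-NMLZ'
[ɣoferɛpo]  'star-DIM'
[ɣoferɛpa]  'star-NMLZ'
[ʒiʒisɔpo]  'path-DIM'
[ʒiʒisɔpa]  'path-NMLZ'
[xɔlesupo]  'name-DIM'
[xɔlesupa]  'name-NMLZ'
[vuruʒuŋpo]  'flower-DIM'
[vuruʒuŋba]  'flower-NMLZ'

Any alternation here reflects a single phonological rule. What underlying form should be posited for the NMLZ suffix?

/-ba/

The NMLZ suffix surfaces as [-ba] and [-pa], depending on the final segment of the stem.
The DIM suffix, which begins with [p], is invariant after every stem; so [p] is not altered by any rule here.
So the underlying form is /-ba/, and voiced stops become voiceless after a vowel.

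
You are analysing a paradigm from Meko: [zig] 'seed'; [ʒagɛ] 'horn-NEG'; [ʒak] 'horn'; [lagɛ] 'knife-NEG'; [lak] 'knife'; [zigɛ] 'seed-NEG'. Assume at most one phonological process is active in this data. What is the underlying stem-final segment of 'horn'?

In [ʒagɛ] and [ʒak] the final segment of 'horn' alternates: [g] ~ [k].
Compare 'seed', with invariant [g] in [zigɛ] and [zig]: an analysis with underlying /g/ and a rule producing [k] in isolation would wrongly predict alternation here too.
So /k/ is underlying, and a rule of intervocalic voicing — voiceless stops become voiced between vowels — gives [g].

/k/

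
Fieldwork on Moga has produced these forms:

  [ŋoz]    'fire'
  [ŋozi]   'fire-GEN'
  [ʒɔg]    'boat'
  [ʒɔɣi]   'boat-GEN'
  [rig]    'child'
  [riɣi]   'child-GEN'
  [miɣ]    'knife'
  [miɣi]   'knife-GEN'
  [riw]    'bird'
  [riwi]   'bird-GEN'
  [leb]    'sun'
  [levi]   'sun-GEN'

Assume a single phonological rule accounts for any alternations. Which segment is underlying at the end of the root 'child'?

/g/

The root 'child' surfaces as [rig] and [riɣi], with a stem-final [g] ~ [ɣ] alternation.
The stem 'knife' ([miɣ], [miɣi]) shows [ɣ] unchanged in both environments, so [ɣ] cannot be basic with [g] derived in isolation.
The alternation reflects intervocalic spirantization: voiced stops become fricatives between vowels. /g/ is underlying.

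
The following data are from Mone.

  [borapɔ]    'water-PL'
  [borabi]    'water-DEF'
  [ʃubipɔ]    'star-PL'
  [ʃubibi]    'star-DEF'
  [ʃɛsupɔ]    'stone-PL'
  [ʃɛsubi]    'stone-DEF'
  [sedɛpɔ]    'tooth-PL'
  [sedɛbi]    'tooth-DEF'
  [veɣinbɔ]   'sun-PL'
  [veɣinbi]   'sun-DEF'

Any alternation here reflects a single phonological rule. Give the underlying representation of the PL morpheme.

/-pɔ/

The PL morpheme has two allomorphs, [-bɔ] and [-pɔ].
By contrast the DEF suffix keeps its initial [b] throughout — that segment must be underlying.
The PL suffix is therefore /-pɔ/ underlyingly, with post-nasal voicing: voiceless stops become voiced after a nasal.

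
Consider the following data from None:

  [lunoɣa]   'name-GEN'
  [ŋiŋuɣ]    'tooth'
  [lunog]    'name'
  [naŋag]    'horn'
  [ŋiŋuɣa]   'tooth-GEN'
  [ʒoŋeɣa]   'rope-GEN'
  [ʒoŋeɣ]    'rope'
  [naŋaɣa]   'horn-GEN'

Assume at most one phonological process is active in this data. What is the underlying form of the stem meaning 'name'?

/lunog/

The root 'name' surfaces as [lunog] and [lunoɣa], with a stem-final [g] ~ [ɣ] alternation.
The stem 'rope' ([ʒoŋeɣ], [ʒoŋeɣa]) shows [ɣ] unchanged in both environments, so [ɣ] cannot be basic with [g] derived in isolation.
Therefore /g/ is basic and [ɣ] is derived by intervocalic spirantization (voiced stops become fricatives between vowels).
Hence 'name' is /lunog/ underlyingly.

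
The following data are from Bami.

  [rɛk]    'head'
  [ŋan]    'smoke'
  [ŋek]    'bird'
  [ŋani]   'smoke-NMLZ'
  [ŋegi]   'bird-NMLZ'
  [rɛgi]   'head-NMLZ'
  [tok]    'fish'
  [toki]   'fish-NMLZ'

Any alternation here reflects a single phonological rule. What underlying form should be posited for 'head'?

/rɛg/

The root 'head' surfaces as [rɛgi] and [rɛk], with a stem-final [g] ~ [k] alternation.
Compare 'fish', with invariant [k] in [toki] and [tok]: an analysis with underlying /k/ and a rule producing [g] before the NMLZ suffix would wrongly predict alternation here too.
The underlying segment must be /g/; voiced obstruents become voiceless word-finally, yielding [k] there.
The underlying form of 'head' is therefore /rɛg/.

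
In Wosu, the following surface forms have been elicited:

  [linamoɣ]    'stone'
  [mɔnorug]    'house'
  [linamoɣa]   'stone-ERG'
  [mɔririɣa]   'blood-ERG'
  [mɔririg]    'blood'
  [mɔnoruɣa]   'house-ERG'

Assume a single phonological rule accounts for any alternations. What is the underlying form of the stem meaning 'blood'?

/mɔririg/

'blood' shows [ɣ] ~ [g] at the end of the stem ([mɔririɣa] vs [mɔririg]).
The stem 'stone' ([linamoɣa], [linamoɣ]) shows [ɣ] unchanged in both environments, so [ɣ] cannot be basic with [g] derived in isolation.
The underlying segment must be /g/; voiced stops become fricatives between vowels, yielding [ɣ] there.
So 'blood' = /mɔririg/.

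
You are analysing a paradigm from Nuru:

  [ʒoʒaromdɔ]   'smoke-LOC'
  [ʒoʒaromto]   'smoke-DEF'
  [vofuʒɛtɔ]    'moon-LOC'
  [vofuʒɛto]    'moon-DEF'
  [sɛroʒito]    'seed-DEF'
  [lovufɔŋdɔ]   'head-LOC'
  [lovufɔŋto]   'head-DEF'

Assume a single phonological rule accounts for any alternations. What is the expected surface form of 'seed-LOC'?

The LOC morpheme has two allomorphs, [-dɔ] and [-tɔ].
The DEF suffix, which begins with [t], is invariant after every stem; so [t] is not altered by any rule here.
The LOC suffix is therefore /-dɔ/ underlyingly, with post-vocalic devoicing: voiced stops become voiceless after a vowel.
After 'seed', which ends in a vowel, the suffix surfaces as [-tɔ], giving [sɛroʒitɔ].

[sɛroʒitɔ]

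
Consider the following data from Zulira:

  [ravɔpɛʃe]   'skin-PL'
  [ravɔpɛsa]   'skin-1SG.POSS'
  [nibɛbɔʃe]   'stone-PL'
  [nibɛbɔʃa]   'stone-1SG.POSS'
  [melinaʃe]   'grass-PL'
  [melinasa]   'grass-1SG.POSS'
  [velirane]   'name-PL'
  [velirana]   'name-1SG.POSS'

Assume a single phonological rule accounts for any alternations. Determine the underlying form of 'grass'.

/melinas/

The stem for 'grass' ends in [ʃ] in [melinaʃe] but [s] in [melinasa].
If /ʃ/ were underlying and a rule turned it into [s] before the 1SG.POSS suffix, 'stone' would also alternate; but it has [ʃ] in both [nibɛbɔʃe] and [nibɛbɔʃa].
So /s/ is underlying, and a rule of palatalization before a front vowel — /s/ becomes palato-alveolar [ʃ] before a front vowel — gives [ʃ].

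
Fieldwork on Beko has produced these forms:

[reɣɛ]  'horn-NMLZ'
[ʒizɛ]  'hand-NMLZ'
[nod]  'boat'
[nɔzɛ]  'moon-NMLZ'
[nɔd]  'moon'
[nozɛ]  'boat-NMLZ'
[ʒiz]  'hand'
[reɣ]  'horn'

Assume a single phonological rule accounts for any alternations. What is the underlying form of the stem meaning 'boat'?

'boat' shows [d] ~ [z] at the end of the stem ([nod] vs [nozɛ]).
Compare 'hand', with invariant [z] in [ʒiz] and [ʒizɛ]: an analysis with underlying /z/ and a rule producing [d] in isolation would wrongly predict alternation here too.
So /d/ is underlying, and a rule of intervocalic spirantization — voiced stops become fricatives between vowels — gives [z].
So 'boat' = /nod/.

/nod/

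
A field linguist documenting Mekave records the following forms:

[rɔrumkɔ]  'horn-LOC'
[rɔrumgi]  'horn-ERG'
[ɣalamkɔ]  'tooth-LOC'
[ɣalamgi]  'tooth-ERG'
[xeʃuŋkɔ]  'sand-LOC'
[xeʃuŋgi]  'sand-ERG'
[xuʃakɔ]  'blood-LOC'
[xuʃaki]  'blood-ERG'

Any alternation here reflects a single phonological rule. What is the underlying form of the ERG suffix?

The ERG morpheme has two allomorphs, [-gi] and [-ki].
By contrast the LOC suffix keeps its initial [k] throughout — that segment must be underlying.
The ERG suffix is therefore /-gi/ underlyingly, with post-vocalic devoicing: voiced stops become voiceless after a vowel.

/-gi/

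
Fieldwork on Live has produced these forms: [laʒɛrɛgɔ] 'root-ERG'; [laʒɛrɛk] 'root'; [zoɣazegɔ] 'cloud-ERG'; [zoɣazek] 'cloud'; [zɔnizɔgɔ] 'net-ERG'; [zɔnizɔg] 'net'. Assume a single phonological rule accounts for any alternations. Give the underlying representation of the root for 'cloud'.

/zoɣazek/

In [zoɣazegɔ] and [zoɣazek] the final segment of 'cloud' alternates: [g] ~ [k].
Compare 'net', with invariant [g] in [zɔnizɔgɔ] and [zɔnizɔg]: an analysis with underlying /g/ and a rule producing [k] in isolation would wrongly predict alternation here too.
Therefore /k/ is basic and [g] is derived by intervocalic voicing (voiceless stops become voiced between vowels).
Hence 'cloud' is /zoɣazek/ underlyingly.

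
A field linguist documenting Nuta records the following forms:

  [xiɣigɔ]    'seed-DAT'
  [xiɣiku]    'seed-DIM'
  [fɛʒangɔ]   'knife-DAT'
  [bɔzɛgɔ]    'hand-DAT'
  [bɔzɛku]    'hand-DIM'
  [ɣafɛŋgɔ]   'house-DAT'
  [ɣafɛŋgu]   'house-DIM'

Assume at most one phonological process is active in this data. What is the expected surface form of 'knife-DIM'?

The DIM suffix surfaces as [-gu] and [-ku], depending on the final segment of the stem.
By contrast the DAT suffix keeps its initial [g] throughout — that segment must be underlying.
So the underlying form is /-ku/, and voiceless stops become voiced after a nasal.
After 'knife', which ends in a nasal, the suffix surfaces as [-gu], giving [fɛʒangu].

[fɛʒangu]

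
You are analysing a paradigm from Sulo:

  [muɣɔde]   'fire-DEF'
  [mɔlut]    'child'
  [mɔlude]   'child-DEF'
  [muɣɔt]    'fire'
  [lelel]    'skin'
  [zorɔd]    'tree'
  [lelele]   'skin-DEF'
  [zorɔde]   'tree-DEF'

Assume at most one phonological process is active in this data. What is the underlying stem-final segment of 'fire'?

'fire' shows [t] ~ [d] at the end of the stem ([muɣɔt] vs [muɣɔde]).
Compare 'tree', with invariant [d] in [zorɔd] and [zorɔde]: an analysis with underlying /d/ and a rule producing [t] in isolation would wrongly predict alternation here too.
The alternation reflects intervocalic voicing: voiceless stops become voiced between vowels. /t/ is underlying.

/t/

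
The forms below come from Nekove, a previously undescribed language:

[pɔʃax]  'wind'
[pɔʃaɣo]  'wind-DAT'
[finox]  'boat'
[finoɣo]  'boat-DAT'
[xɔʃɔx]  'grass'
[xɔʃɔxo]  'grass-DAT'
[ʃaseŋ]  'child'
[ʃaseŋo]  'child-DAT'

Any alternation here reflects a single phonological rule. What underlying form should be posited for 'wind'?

The root 'wind' surfaces as [pɔʃax] and [pɔʃaɣo], with a stem-final [x] ~ [ɣ] alternation.
If /x/ were underlying and a rule turned it into [ɣ] before the DAT suffix, 'grass' would also alternate; but it has [x] in both [xɔʃɔx] and [xɔʃɔxo].
Therefore /ɣ/ is basic and [x] is derived by word-final obstruent devoicing (voiced obstruents become voiceless word-finally).

/pɔʃaɣ/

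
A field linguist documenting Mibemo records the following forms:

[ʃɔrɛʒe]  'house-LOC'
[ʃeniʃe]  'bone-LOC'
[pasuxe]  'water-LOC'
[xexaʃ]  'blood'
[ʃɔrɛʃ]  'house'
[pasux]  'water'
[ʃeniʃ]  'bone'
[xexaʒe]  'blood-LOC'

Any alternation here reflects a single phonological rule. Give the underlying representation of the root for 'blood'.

The root 'blood' surfaces as [xexaʒe] and [xexaʃ], with a stem-final [ʒ] ~ [ʃ] alternation.
If /ʃ/ were underlying and a rule turned it into [ʒ] before the LOC suffix, 'bone' would also alternate; but it has [ʃ] in both [ʃeniʃe] and [ʃeniʃ].
Therefore /ʒ/ is basic and [ʃ] is derived by word-final obstruent devoicing (voiced obstruents become voiceless word-finally).

/xexaʒ/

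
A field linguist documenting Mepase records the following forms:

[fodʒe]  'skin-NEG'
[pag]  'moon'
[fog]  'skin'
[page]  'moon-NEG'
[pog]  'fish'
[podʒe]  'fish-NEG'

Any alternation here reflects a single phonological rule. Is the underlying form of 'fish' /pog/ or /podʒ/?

The root 'fish' surfaces as [podʒe] and [pog], with a stem-final [dʒ] ~ [g] alternation.
The stem 'moon' ([page], [pag]) shows [g] unchanged in both environments, so [g] cannot be basic with [dʒ] derived before the NEG suffix.
So /dʒ/ is underlying, and a rule of depalatalization — palato-alveolar /dʒ/ becomes [g] when no front vowel follows — gives [g].

/podʒ/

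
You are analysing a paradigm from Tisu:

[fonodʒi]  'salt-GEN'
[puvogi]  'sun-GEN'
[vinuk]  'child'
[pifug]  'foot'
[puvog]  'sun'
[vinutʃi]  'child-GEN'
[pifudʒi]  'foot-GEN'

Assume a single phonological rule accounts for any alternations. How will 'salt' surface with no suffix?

[fonog]

The root 'foot' surfaces as [pifug] and [pifudʒi], with a stem-final [g] ~ [dʒ] alternation.
Compare 'sun', with invariant [g] in [puvog] and [puvogi]: an analysis with underlying /g/ and a rule producing [dʒ] before the GEN suffix would wrongly predict alternation here too.
Therefore /dʒ/ is basic and [g] is derived by depalatalization (palato-alveolar /tʃ/ and /dʒ/ become [k] and [g] when no front vowel follows).
The one attested form of 'salt', [fonodʒi], shows underlying /fonodʒ/. Applying the same rule when no front vowel follows gives [fonog].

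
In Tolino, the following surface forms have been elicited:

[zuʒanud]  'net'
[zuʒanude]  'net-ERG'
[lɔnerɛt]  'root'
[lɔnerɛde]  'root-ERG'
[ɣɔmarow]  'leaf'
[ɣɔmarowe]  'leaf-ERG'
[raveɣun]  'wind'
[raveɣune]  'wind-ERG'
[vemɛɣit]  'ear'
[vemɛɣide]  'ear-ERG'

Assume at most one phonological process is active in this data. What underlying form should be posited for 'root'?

/lɔnerɛt/

In [lɔnerɛt] and [lɔnerɛde] the final segment of 'root' alternates: [t] ~ [d].
But 'net' keeps [d] in both environments ([zuʒanud], [zuʒanude]), so there is no rule changing /d/ to [t] in isolation.
The underlying segment must be /t/; voiceless stops become voiced between vowels, yielding [d] there.
So 'root' = /lɔnerɛt/.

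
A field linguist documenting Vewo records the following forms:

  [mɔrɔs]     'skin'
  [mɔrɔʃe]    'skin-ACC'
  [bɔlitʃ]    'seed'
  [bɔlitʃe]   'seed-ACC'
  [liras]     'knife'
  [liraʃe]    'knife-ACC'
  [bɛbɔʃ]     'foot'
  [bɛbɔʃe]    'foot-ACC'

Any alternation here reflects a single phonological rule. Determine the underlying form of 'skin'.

The root 'skin' surfaces as [mɔrɔs] and [mɔrɔʃe], with a stem-final [s] ~ [ʃ] alternation.
But 'foot' keeps [ʃ] in both environments ([bɛbɔʃ], [bɛbɔʃe]), so there is no rule changing /ʃ/ to [s] in isolation.
The underlying segment must be /s/; /s/ becomes palato-alveolar [ʃ] before a front vowel, yielding [ʃ] there.

/mɔrɔs/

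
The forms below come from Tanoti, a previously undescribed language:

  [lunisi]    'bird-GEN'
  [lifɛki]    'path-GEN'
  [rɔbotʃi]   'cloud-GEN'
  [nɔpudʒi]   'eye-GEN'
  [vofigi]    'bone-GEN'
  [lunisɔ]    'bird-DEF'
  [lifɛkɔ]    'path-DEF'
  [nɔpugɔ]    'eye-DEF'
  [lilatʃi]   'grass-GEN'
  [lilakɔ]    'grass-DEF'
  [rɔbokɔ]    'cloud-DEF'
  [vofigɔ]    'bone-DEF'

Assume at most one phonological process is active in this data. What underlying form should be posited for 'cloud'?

In [rɔbokɔ] and [rɔbotʃi] the final segment of 'cloud' alternates: [k] ~ [tʃ].
The stem 'path' ([lifɛkɔ], [lifɛki]) shows [k] unchanged in both environments, so [k] cannot be basic with [tʃ] derived before the GEN suffix.
Therefore /tʃ/ is basic and [k] is derived by depalatalization (palato-alveolar /tʃ/ and /dʒ/ become [k] and [g] when no front vowel follows).
Hence 'cloud' is /rɔbotʃ/ underlyingly.

/rɔbotʃ/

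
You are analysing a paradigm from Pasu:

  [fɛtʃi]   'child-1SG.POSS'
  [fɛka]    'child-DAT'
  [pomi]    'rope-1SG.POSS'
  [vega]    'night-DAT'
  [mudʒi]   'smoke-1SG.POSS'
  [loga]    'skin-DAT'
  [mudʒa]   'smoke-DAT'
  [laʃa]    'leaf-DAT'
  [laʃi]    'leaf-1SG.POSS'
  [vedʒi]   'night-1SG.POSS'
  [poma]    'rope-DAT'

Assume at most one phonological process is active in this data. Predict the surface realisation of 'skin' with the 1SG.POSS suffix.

'night' shows [g] ~ [dʒ] at the end of the stem ([vega] vs [vedʒi]).
If /dʒ/ were underlying and a rule turned it into [g] before the DAT suffix, 'smoke' would also alternate; but it has [dʒ] in both [mudʒa] and [mudʒi].
Therefore /g/ is basic and [dʒ] is derived by palatalization before a front vowel (/k/ and /g/ become palato-alveolar [tʃ] and [dʒ] before a front vowel).
From [loga] the stem 'skin' is /log/; before a front vowel this yields [lodʒi].

[lodʒi]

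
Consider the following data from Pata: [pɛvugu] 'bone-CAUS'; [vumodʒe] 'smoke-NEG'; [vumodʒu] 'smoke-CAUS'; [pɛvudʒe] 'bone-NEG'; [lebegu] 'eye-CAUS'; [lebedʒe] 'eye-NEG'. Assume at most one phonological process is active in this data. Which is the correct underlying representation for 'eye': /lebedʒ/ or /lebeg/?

/lebeg/

The root 'eye' surfaces as [lebedʒe] and [lebegu], with a stem-final [dʒ] ~ [g] alternation.
If /dʒ/ were underlying and a rule turned it into [g] before the CAUS suffix, 'smoke' would also alternate; but it has [dʒ] in both [vumodʒe] and [vumodʒu].
Therefore /g/ is basic and [dʒ] is derived by palatalization before a front vowel (/g/ becomes palato-alveolar [dʒ] before a front vowel).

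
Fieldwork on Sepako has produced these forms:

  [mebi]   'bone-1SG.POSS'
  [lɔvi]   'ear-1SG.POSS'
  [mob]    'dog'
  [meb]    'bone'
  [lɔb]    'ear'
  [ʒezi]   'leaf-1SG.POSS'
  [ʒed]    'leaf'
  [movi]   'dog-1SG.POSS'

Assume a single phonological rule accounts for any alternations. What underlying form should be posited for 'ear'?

The stem for 'ear' ends in [v] in [lɔvi] but [b] in [lɔb].
But 'bone' keeps [b] in both environments ([mebi], [meb]), so there is no rule changing /b/ to [v] before the 1SG.POSS suffix.
The alternation reflects word-final hardening: voiced fricatives become stops word-finally. /v/ is underlying.

/lɔv/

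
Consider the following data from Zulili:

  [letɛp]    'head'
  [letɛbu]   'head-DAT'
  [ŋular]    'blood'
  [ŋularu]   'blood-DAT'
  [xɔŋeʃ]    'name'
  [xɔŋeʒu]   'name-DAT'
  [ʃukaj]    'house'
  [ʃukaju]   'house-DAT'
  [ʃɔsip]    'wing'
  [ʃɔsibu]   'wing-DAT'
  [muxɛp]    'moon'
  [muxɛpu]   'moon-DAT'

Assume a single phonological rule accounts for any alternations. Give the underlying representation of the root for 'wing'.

In [ʃɔsip] and [ʃɔsibu] the final segment of 'wing' alternates: [p] ~ [b].
The stem 'moon' ([muxɛp], [muxɛpu]) shows [p] unchanged in both environments, so [p] cannot be basic with [b] derived before the DAT suffix.
The underlying segment must be /b/; voiced obstruents become voiceless word-finally, yielding [p] there.

/ʃɔsib/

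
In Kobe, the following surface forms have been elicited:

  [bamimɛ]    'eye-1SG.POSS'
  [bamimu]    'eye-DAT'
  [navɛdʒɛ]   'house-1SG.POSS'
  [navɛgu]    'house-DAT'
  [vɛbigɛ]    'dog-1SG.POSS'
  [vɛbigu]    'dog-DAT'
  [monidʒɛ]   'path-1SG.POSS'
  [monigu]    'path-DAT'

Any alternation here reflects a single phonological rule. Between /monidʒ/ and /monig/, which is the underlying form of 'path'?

The stem for 'path' ends in [dʒ] in [monidʒɛ] but [g] in [monigu].
If /g/ were underlying and a rule turned it into [dʒ] before the 1SG.POSS suffix, 'dog' would also alternate; but it has [g] in both [vɛbigɛ] and [vɛbigu].
Therefore /dʒ/ is basic and [g] is derived by depalatalization (palato-alveolar /dʒ/ becomes [g] when no front vowel follows).

/monidʒ/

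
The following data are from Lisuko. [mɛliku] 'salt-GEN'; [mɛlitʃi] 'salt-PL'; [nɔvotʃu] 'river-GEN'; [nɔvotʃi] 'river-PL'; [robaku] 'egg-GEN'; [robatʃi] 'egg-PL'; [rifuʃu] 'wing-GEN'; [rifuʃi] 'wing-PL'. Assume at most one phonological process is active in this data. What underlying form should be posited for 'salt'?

The root 'salt' surfaces as [mɛliku] and [mɛlitʃi], with a stem-final [k] ~ [tʃ] alternation.
If /tʃ/ were underlying and a rule turned it into [k] before the GEN suffix, 'river' would also alternate; but it has [tʃ] in both [nɔvotʃu] and [nɔvotʃi].
The alternation reflects palatalization before a front vowel: /k/ becomes palato-alveolar [tʃ] before a front vowel. /k/ is underlying.

/mɛlik/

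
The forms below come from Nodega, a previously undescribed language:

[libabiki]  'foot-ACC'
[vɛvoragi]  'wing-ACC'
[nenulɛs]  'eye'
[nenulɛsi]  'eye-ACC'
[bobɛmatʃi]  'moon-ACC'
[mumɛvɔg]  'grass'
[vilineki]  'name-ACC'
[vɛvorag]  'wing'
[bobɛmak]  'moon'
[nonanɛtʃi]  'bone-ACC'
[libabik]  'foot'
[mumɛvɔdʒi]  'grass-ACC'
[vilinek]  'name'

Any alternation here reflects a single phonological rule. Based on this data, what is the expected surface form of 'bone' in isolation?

In [bobɛmatʃi] and [bobɛmak] the final segment of 'moon' alternates: [tʃ] ~ [k].
If /k/ were underlying and a rule turned it into [tʃ] before the ACC suffix, 'foot' would also alternate; but it has [k] in both [libabiki] and [libabik].
The underlying segment must be /tʃ/; palato-alveolar /tʃ/ and /dʒ/ become [k] and [g] when no front vowel follows, yielding [k] there.
The one attested form of 'bone', [nonanɛtʃi], shows underlying /nonanɛtʃ/. Applying the same rule when no front vowel follows gives [nonanɛk].

[nonanɛk]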